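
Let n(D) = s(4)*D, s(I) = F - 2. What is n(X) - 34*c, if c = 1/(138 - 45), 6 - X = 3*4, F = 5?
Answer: -1708/93 ≈ -18.366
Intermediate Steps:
X = -6 (X = 6 - 3*4 = 6 - 1*12 = 6 - 12 = -6)
c = 1/93 ≈ 0.010753
s(I) = 3 (s(I) = 5 - 2 = 3)
n(D) = 3*D
n(X) - 34*c = 3*(-6) - 34*1/93 = -18 - 34/93 = -1708/93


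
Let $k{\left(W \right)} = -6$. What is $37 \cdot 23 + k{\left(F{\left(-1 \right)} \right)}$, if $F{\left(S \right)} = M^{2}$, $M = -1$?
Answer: $845$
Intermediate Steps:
$F{\left(S \right)} = 1$ ($F{\left(S \right)} = \left(-1\right)^{2} = 1$)
$37 \cdot 23 + k{\left(F{\left(-1 \right)} \right)} = 37 \cdot 23 - 6 = 851 - 6 = 845$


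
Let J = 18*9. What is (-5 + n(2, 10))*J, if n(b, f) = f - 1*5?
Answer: 0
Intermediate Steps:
n(b, f) = -5 + f (n(b, f) = f - 5 = -5 + f)
J = 162
(-5 + n(2, 10))*J = (-5 + (-5 + 10))*162 = (-5 + 5)*162 = 0*162 = 0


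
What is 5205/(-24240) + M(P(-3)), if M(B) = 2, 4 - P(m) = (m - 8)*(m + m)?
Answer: 2885/1616 ≈ 1.7853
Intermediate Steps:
P(m) = 4 - 2*m*(-8 + m) (P(m) = 4 - (m - 8)*(m + m) = 4 - (-8 + m)*2*m = 4 - 2*m*(-8 + m))
5205/(-24240) + M(P(-3)) = 5205/(-24240) + 2 = 5205*(-1/24240) + 2 = -347/1616 + 2 = 2885/1616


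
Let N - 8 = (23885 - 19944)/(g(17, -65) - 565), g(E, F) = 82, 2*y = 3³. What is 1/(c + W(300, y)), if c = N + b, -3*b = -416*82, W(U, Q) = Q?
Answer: 138/1570993 ≈ 8.7843e-5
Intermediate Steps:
y = 27/2 (y = (½)*3³ = (½)*27 = 27/2 ≈ 13.500)
N = -11/69 (N = 8 + (23885 - 19944)/(82 - 565) = 8 + 3941/(-483) = 8 + 3941*(-1/483) = 8 - 563/69 = -11/69 ≈ -0.15942)
b = 34112/3 (b = -(-416)*82/3 = -⅓*(-34112) = 34112/3 ≈ 11371.)
c = 784565/69 (c = -11/69 + 34112/3 = 784565/69 ≈ 11371.)
1/(c + W(300, y)) = 1/(784565/69 + 27/2) = 1/(1570993/138) = 138/1570993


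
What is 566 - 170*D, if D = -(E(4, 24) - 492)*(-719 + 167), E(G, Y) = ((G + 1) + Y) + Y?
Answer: 41196326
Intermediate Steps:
E(G, Y) = 1 + G + 2*Y (E(G, Y) = ((1 + G) + Y) + Y = (1 + G + Y) + Y = 1 + G + 2*Y)
D = -242328 (D = -((1 + 4 + 2*24) - 492)*(-719 + 167) = -((1 + 4 + 48) - 492)*(-552) = -(53 - 492)*(-552) = -(-439)*(-552) = -1*242328 = -242328)
566 - 170*D = 566 - 170*(-242328) = 566 + 41195760 = 41196326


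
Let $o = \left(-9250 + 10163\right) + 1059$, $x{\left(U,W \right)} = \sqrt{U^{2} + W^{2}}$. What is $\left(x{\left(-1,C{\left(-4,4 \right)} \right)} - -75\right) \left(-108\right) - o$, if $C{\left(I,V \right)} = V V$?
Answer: $-10072 - 108 \sqrt{257} \approx -11803.0$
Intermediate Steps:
$C{\left(I,V \right)} = V^{2}$
$o = 1972$ ($o = 913 + 1059 = 1972$)
$\left(x{\left(-1,C{\left(-4,4 \right)} \right)} - -75\right) \left(-108\right) - o = \left(\sqrt{\left(-1\right)^{2} + \left(4^{2}\right)^{2}} - -75\right) \left(-108\right) - 1972 = \left(\sqrt{1 + 16^{2}} + 75\right) \left(-108\right) - 1972 = \left(\sqrt{1 + 256} + 75\right) \left(-108\right) - 1972 = \left(\sqrt{257} + 75\right) \left(-108\right) - 1972 = \left(75 + \sqrt{257}\right) \left(-108\right) - 1972 = \left(-8100 - 108 \sqrt{257}\right) - 1972 = -10072 - 108 \sqrt{257}$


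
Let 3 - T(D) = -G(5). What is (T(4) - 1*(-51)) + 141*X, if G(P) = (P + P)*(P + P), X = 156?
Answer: 22150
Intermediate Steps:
G(P) = 4*P**2 (G(P) = (2*P)*(2*P) = 4*P**2)
T(D) = 103 (T(D) = 3 - (-1)*4*5**2 = 3 - (-1)*4*25 = 3 - (-1)*100 = 3 - 1*(-100) = 3 + 100 = 103)
(T(4) - 1*(-51)) + 141*X = (103 - 1*(-51)) + 141*156 = (103 + 51) + 21996 = 154 + 21996 = 22150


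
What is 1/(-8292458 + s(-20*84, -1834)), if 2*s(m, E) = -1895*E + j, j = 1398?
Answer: -1/6554044 ≈ -1.5258e-7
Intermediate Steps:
s(m, E) = 699 - 1895*E/2 (s(m, E) = (-1895*E + 1398)/2 = (1398 - 1895*E)/2 = 699 - 1895*E/2)
1/(-8292458 + s(-20*84, -1834)) = 1/(-8292458 + (699 - 1895/2*(-1834))) = 1/(-8292458 + (699 + 1737715)) = 1/(-8292458 + 1738414) = 1/(-6554044) = -1/6554044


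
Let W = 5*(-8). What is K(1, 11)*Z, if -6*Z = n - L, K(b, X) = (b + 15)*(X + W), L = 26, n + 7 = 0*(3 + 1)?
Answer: -2552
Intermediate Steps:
W = -40
n = -7 (n = -7 + 0*(3 + 1) = -7 + 0*4 = -7 + 0 = -7)
K(b, X) = (-40 + X)*(15 + b) (K(b, X) = (b + 15)*(X - 40) = (15 + b)*(-40 + X) = (-40 + X)*(15 + b))
Z = 11/2 (Z = -(-7 - 1*26)/6 = -(-7 - 26)/6 = -1/6*(-33) = 11/2 ≈ 5.5000)
K(1, 11)*Z = (-600 - 40*1 + 15*11 + 11*1)*(11/2) = (-600 - 40 + 165 + 11)*(11/2) = -464*11/2 = -2552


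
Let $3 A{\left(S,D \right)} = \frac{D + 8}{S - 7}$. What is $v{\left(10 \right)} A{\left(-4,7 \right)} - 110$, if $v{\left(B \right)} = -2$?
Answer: $- \frac{1200}{11} \approx -109.09$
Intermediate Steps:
$A{\left(S,D \right)} = \frac{8 + D}{3 \left(-7 + S\right)}$ ($A{\left(S,D \right)} = \frac{\left(D + 8\right) \frac{1}{S - 7}}{3} = \frac{\left(8 + D\right) \frac{1}{-7 + S}}{3} = \frac{\frac{1}{-7 + S} \left(8 + D\right)}{3} = \frac{8 + D}{3 \left(-7 + S\right)}$)
$v{\left(10 \right)} A{\left(-4,7 \right)} - 110 = - 2 \frac{8 + 7}{3 \left(-7 - 4\right)} - 110 = - 2 \cdot \frac{1}{3} \frac{1}{-11} \cdot 15 - 110 = - 2 \cdot \frac{1}{3} \left(- \frac{1}{11}\right) 15 - 110 = \left(-2\right) \left(- \frac{5}{11}\right) - 110 = \frac{10}{11} - 110 = - \frac{1200}{11}$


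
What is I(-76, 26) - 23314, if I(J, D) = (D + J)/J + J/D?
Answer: -11518235/494 ≈ -23316.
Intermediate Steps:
I(J, D) = J/D + (D + J)/J (I(J, D) = (D + J)/J + J/D = J/D + (D + J)/J)
I(-76, 26) - 23314 = (1 + 26/(-76) - 76/26) - 23314 = (1 + 26*(-1/76) - 76*1/26) - 23314 = (1 - 13/38 - 38/13) - 23314 = -1119/494 - 23314 = -11518235/494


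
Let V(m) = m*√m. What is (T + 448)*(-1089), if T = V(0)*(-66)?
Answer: -487872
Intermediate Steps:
V(m) = m^(3/2)
T = 0 (T = 0^(3/2)*(-66) = 0*(-66) = 0)
(T + 448)*(-1089) = (0 + 448)*(-1089) = 448*(-1089) = -487872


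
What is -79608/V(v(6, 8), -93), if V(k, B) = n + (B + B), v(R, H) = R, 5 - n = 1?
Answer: 39804/91 ≈ 437.41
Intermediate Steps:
n = 4 (n = 5 - 1*1 = 5 - 1 = 4)
V(k, B) = 4 + 2*B (V(k, B) = 4 + (B + B) = 4 + 2*B)
-79608/V(v(6, 8), -93) = -79608/(4 + 2*(-93)) = -79608/(4 - 186) = -79608/(-182) = -79608*(-1/182) = 39804/91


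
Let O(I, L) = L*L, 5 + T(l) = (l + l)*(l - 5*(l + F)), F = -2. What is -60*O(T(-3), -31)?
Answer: -57660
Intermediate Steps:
T(l) = -5 + 2*l*(10 - 4*l) (T(l) = -5 + (l + l)*(l - 5*(l - 2)) = -5 + (2*l)*(l - 5*(-2 + l)) = -5 + (2*l)*(l + (10 - 5*l)) = -5 + (2*l)*(10 - 4*l) = -5 + 2*l*(10 - 4*l))
O(I, L) = L**2
-60*O(T(-3), -31) = -60*(-31)**2 = -60*961 = -57660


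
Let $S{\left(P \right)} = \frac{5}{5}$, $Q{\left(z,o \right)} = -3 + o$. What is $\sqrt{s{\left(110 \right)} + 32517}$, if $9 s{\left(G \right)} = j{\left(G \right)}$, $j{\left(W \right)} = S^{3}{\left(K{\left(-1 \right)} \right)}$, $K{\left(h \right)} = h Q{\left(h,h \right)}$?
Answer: $\frac{\sqrt{292654}}{3} \approx 180.32$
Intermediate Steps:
$K{\left(h \right)} = h \left(-3 + h\right)$
$S{\left(P \right)} = 1$ ($S{\left(P \right)} = 5 \cdot \frac{1}{5} = 1$)
$j{\left(W \right)} = 1$ ($j{\left(W \right)} = 1^{3} = 1$)
$s{\left(G \right)} = \frac{1}{9}$ ($s{\left(G \right)} = \frac{1}{9} \cdot 1 = \frac{1}{9}$)
$\sqrt{s{\left(110 \right)} + 32517} = \sqrt{\frac{1}{9} + 32517} = \sqrt{\frac{292654}{9}} = \frac{\sqrt{292654}}{3}$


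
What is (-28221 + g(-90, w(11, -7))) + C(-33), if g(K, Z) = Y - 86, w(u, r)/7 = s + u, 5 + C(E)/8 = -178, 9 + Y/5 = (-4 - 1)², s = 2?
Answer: -29691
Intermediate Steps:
Y = 80 (Y = -45 + 5*(-4 - 1)² = -45 + 5*(-5)² = -45 + 5*25 = -45 + 125 = 80)
C(E) = -1464 (C(E) = -40 + 8*(-178) = -40 - 1424 = -1464)
w(u, r) = 14 + 7*u (w(u, r) = 7*(2 + u) = 14 + 7*u)
g(K, Z) = -6 (g(K, Z) = 80 - 86 = -6)
(-28221 + g(-90, w(11, -7))) + C(-33) = (-28221 - 6) - 1464 = -28227 - 1464 = -29691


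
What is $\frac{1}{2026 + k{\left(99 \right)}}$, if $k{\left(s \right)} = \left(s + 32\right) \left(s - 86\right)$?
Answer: $\frac{1}{3729} \approx 0.00026817$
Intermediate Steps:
$k{\left(s \right)} = \left(-86 + s\right) \left(32 + s\right)$ ($k{\left(s \right)} = \left(32 + s\right) \left(-86 + s\right) = \left(-86 + s\right) \left(32 + s\right)$)
$\frac{1}{2026 + k{\left(99 \right)}} = \frac{1}{2026 - \left(8098 - 9801\right)} = \frac{1}{2026 - -1703} = \frac{1}{2026 + 1703} = \frac{1}{3729}$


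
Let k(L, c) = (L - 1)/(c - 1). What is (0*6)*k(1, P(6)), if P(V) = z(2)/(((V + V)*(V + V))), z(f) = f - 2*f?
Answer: 0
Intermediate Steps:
z(f) = -f
P(V) = -1/(2*V²) (P(V) = (-1*2)/(((V + V)*(V + V))) = -2*1/(4*V²) = -1/(2*V²))
k(L, c) = (-1 + L)/(-1 + c)
(0*6)*k(1, P(6)) = (0*6)*((-1 + 1)/(-1 - ½/6²)) = 0*(0/(-1 - ½*1/36)) = 0*(0/(-1 - 1/72)) = 0*(0/(-73/72)) = 0*(-72/73*0) = 0*0 = 0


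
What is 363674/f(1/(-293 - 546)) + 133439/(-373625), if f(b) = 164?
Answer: 67927907127/30637250 ≈ 2217.2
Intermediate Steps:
363674/f(1/(-293 - 546)) + 133439/(-373625) = 363674/164 + 133439/(-373625) = 363674*(1/164) + 133439*(-1/373625) = 181837/82 - 133439/373625 = 67927907127/30637250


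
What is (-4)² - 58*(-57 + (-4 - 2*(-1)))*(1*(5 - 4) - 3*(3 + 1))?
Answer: -37626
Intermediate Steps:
(-4)² - 58*(-57 + (-4 - 2*(-1)))*(1*(5 - 4) - 3*(3 + 1)) = 16 - 58*(-57 + (-4 + 2))*(1*1 - 3*4) = 16 - 58*(-57 - 2)*(1 - 12) = 16 - (-3422)*(-11) = 16 - 58*649 = 16 - 37642 = -37626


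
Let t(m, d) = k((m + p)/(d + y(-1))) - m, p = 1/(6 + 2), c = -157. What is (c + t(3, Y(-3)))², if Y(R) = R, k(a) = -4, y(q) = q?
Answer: 26896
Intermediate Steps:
p = ⅛ (p = 1/8 = ⅛ ≈ 0.12500)
t(m, d) = -4 - m
(c + t(3, Y(-3)))² = (-157 + (-4 - 1*3))² = (-157 + (-4 - 3))² = (-157 - 7)² = (-164)² = 26896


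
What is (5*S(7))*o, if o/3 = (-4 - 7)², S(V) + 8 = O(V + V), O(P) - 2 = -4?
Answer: -18150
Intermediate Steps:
O(P) = -2 (O(P) = 2 - 4 = -2)
S(V) = -10 (S(V) = -8 - 2 = -10)
o = 363 (o = 3*(-4 - 7)² = 3*(-11)² = 3*121 = 363)
(5*S(7))*o = (5*(-10))*363 = -50*363 = -18150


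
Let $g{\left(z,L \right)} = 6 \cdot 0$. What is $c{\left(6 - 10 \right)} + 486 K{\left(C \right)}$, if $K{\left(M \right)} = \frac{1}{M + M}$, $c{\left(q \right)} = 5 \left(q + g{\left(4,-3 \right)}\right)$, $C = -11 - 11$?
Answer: $- \frac{683}{22} \approx -31.045$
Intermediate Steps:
$g{\left(z,L \right)} = 0$
$C = -22$ ($C = -11 - 11 = -22$)
$c{\left(q \right)} = 5 q$ ($c{\left(q \right)} = 5 \left(q + 0\right) = 5 q$)
$K{\left(M \right)} = \frac{1}{2 M}$
$c{\left(6 - 10 \right)} + 486 K{\left(C \right)} = 5 \left(6 - 10\right) + 486 \frac{1}{2 \left(-22\right)} = 5 \left(-4\right) + 486 \cdot \frac{1}{2} \left(- \frac{1}{22}\right) = -20 + 486 \left(- \frac{1}{44}\right) = -20 - \frac{243}{22} = - \frac{683}{22}$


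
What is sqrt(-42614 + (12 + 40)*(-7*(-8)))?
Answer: I*sqrt(39702) ≈ 199.25*I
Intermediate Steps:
sqrt(-42614 + (12 + 40)*(-7*(-8))) = sqrt(-42614 + 52*56) = sqrt(-42614 + 2912) = sqrt(-39702) = I*sqrt(39702)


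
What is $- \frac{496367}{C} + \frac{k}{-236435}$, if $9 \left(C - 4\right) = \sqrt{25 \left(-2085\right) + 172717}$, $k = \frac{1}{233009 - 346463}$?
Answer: $\frac{539249191394714027}{400006891658880} - \frac{4467303 \sqrt{7537}}{29824} \approx -11656.0$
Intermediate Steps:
$k = - \frac{1}{113454}$ ($k = \frac{1}{-113454} = - \frac{1}{113454} \approx -8.8141 \cdot 10^{-6}$)
$C = 4 + \frac{4 \sqrt{7537}}{9}$ ($C = 4 + \frac{\sqrt{25 \left(-2085\right) + 172717}}{9} = 4 + \frac{\sqrt{-52125 + 172717}}{9} = 4 + \frac{\sqrt{120592}}{9} = 4 + \frac{4 \sqrt{7537}}{9} \approx 42.585$)
$- \frac{496367}{C} + \frac{k}{-236435} = - \frac{496367}{4 + \frac{4 \sqrt{7537}}{9}} - \frac{1}{113454 \left(-236435\right)} = - \frac{496367}{4 + \frac{4 \sqrt{7537}}{9}} - - \frac{1}{26824496490} = - \frac{496367}{4 + \frac{4 \sqrt{7537}}{9}} + \frac{1}{26824496490} = \frac{1}{26824496490} - \frac{496367}{4 + \frac{4 \sqrt{7537}}{9}}$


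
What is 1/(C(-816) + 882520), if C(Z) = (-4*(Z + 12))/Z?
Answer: 17/15002773 ≈ 1.1331e-6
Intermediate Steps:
C(Z) = (-48 - 4*Z)/Z (C(Z) = (-4*(12 + Z))/Z = (-48 - 4*Z)/Z)
1/(C(-816) + 882520) = 1/((-4 - 48/(-816)) + 882520) = 1/((-4 - 48*(-1/816)) + 882520) = 1/((-4 + 1/17) + 882520) = 1/(-67/17 + 882520) = 1/(15002773/17) = 17/15002773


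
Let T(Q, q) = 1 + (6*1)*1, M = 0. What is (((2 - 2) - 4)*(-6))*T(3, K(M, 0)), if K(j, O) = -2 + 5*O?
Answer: 168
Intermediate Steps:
T(Q, q) = 7 (T(Q, q) = 1 + 6*1 = 1 + 6 = 7)
(((2 - 2) - 4)*(-6))*T(3, K(M, 0)) = (((2 - 2) - 4)*(-6))*7 = ((0 - 4)*(-6))*7 = -4*(-6)*7 = 24*7 = 168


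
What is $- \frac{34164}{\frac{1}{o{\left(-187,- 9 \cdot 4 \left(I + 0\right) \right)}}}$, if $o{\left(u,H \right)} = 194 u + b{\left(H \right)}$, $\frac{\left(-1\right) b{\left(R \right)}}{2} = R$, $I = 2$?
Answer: $1234481976$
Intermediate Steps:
$b{\left(R \right)} = - 2 R$
$o{\left(u,H \right)} = - 2 H + 194 u$ ($o{\left(u,H \right)} = 194 u - 2 H = - 2 H + 194 u$)
$- \frac{34164}{\frac{1}{o{\left(-187,- 9 \cdot 4 \left(I + 0\right) \right)}}} = - \frac{34164}{\frac{1}{- 2 \left(- 9 \cdot 4 \left(2 + 0\right)\right) + 194 \left(-187\right)}} = - \frac{34164}{\frac{1}{- 2 \left(- 9 \cdot 4 \cdot 2\right) - 36278}} = - \frac{34164}{\frac{1}{- 2 \left(\left(-9\right) 8\right) - 36278}} = - \frac{34164}{\frac{1}{\left(-2\right) \left(-72\right) - 36278}} = - \frac{34164}{\frac{1}{144 - 36278}} = - \frac{34164}{\frac{1}{-36134}} = - \frac{34164}{- \frac{1}{36134}} = \left(-34164\right) \left(-36134\right) = 1234481976$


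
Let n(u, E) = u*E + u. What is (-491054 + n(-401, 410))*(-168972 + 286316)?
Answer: -76961822560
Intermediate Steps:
n(u, E) = u + E*u (n(u, E) = E*u + u = u + E*u)
(-491054 + n(-401, 410))*(-168972 + 286316) = (-491054 - 401*(1 + 410))*(-168972 + 286316) = (-491054 - 401*411)*117344 = (-491054 - 164811)*117344 = -655865*117344 = -76961822560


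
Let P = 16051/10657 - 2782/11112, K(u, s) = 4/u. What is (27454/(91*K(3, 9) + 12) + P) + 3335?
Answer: 10486618723163/2960514600 ≈ 3542.2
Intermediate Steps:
P = 74355469/59210292 (P = 16051*(1/10657) - 2782*1/11112 = 16051/10657 - 1391/5556 = 74355469/59210292 ≈ 1.2558)
(27454/(91*K(3, 9) + 12) + P) + 3335 = (27454/(91*(4/3) + 12) + 74355469/59210292) + 3335 = (27454/(364/3 + 12) + 74355469/59210292) + 3335 = (27454/(400/3) + 74355469/59210292) + 3335 = (27454*(3/400) + 74355469/59210292) + 3335 = (41181/200 + 74355469/59210292) + 3335 = 613302532163/2960514600 + 3335 = 10486618723163/2960514600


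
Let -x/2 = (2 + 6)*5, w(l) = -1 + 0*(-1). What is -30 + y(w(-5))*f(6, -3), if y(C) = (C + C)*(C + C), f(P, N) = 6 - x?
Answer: 314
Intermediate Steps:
w(l) = -1 (w(l) = -1 + 0 = -1)
x = -80 (x = -2*(2 + 6)*5 = -16*5 = -2*40 = -80)
f(P, N) = 86 (f(P, N) = 6 - 1*(-80) = 6 + 80 = 86)
y(C) = 4*C**2 (y(C) = (2*C)*(2*C) = 4*C**2)
-30 + y(w(-5))*f(6, -3) = -30 + (4*(-1)**2)*86 = -30 + (4*1)*86 = -30 + 4*86 = -30 + 344 = 314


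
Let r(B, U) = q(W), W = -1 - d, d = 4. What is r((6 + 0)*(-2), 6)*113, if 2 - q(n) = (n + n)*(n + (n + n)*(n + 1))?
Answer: 39776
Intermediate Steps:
W = -5 (W = -1 - 1*4 = -1 - 4 = -5)
q(n) = 2 - 2*n*(n + 2*n*(1 + n)) (q(n) = 2 - (n + n)*(n + (n + n)*(n + 1)) = 2 - 2*n*(n + (2*n)*(1 + n)) = 2 - 2*n*(n + 2*n*(1 + n)))
r(B, U) = 352 (r(B, U) = 2 - 6*(-5)² - 4*(-5)³ = 2 - 6*25 - 4*(-125) = 2 - 150 + 500 = 352)
r((6 + 0)*(-2), 6)*113 = 352*113 = 39776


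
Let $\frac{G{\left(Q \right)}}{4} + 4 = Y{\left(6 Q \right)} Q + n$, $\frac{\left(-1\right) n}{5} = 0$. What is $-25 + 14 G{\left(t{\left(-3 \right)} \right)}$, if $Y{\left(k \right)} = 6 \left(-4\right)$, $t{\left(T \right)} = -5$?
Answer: $6471$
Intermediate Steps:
$Y{\left(k \right)} = -24$
$n = 0$ ($n = \left(-5\right) 0 = 0$)
$G{\left(Q \right)} = -16 - 96 Q$ ($G{\left(Q \right)} = -16 + 4 \left(- 24 Q + 0\right) = -16 + 4 \left(- 24 Q\right) = -16 - 96 Q$)
$-25 + 14 G{\left(t{\left(-3 \right)} \right)} = -25 + 14 \left(-16 - -480\right) = -25 + 14 \left(-16 + 480\right) = -25 + 14 \cdot 464 = -25 + 6496 = 6471$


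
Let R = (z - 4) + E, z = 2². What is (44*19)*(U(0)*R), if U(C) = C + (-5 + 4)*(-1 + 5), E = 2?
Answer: -6688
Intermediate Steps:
z = 4
U(C) = -4 + C (U(C) = C - 1*4 = C - 4 = -4 + C)
R = 2 (R = (4 - 4) + 2 = 0 + 2 = 2)
(44*19)*(U(0)*R) = (44*19)*((-4 + 0)*2) = 836*(-4*2) = 836*(-8) = -6688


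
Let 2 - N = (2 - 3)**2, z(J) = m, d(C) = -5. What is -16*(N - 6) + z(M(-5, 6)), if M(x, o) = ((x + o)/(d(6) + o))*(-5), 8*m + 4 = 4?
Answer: 80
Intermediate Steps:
m = 0 (m = -1/2 + (1/8)*4 = -1/2 + 1/2 = 0)
M(x, o) = -5*(o + x)/(-5 + o) (M(x, o) = ((x + o)/(-5 + o))*(-5) = ((o + x)/(-5 + o))*(-5) = -5*(o + x)/(-5 + o))
z(J) = 0
N = 1 (N = 2 - (2 - 3)**2 = 2 - 1*(-1)**2 = 2 - 1*1 = 2 - 1 = 1)
-16*(N - 6) + z(M(-5, 6)) = -16*(1 - 6) + 0 = -16*(-5) + 0 = 80 + 0 = 80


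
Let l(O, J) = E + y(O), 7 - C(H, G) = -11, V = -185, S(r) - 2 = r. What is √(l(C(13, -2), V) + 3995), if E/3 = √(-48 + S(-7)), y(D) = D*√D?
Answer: √(3995 + 54*√2 + 3*I*√53) ≈ 63.807 + 0.1711*I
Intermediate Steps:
S(r) = 2 + r
y(D) = D^(3/2)
E = 3*I*√53 (E = 3*√(-48 + (2 - 7)) = 3*√(-48 - 5) = 3*√(-53) = 3*(I*√53) = 3*I*√53 ≈ 21.84*I)
C(H, G) = 18 (C(H, G) = 7 - 1*(-11) = 7 + 11 = 18)
l(O, J) = O^(3/2) + 3*I*√53 (l(O, J) = 3*I*√53 + O^(3/2) = O^(3/2) + 3*I*√53)
√(l(C(13, -2), V) + 3995) = √((18^(3/2) + 3*I*√53) + 3995) = √((54*√2 + 3*I*√53) + 3995) = √(3995 + 54*√2 + 3*I*√53)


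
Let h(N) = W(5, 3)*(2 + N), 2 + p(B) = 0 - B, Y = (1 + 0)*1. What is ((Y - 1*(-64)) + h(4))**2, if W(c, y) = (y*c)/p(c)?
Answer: 133225/49 ≈ 2718.9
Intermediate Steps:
Y = 1 (Y = 1*1 = 1)
p(B) = -2 - B (p(B) = -2 + (0 - B) = -2 - B)
W(c, y) = c*y/(-2 - c) (W(c, y) = (y*c)/(-2 - c) = (c*y)/(-2 - c) = c*y/(-2 - c))
h(N) = -30/7 - 15*N/7 (h(N) = (-1*5*3/(2 + 5))*(2 + N) = (-1*5*3/7)*(2 + N) = (-1*5*3*1/7)*(2 + N) = -15*(2 + N)/7 = -30/7 - 15*N/7)
((Y - 1*(-64)) + h(4))**2 = ((1 - 1*(-64)) + (-30/7 - 15/7*4))**2 = ((1 + 64) + (-30/7 - 60/7))**2 = (65 - 90/7)**2 = (365/7)**2 = 133225/49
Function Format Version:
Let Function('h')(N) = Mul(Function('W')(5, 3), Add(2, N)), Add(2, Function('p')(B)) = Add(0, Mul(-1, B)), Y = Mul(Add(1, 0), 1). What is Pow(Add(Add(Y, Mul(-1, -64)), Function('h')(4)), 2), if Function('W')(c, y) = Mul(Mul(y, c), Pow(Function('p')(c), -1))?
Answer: Rational(133225, 49) ≈ 2718.9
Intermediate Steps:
Y = 1 (Y = Mul(1, 1) = 1)
Function('p')(B) = Add(-2, Mul(-1, B)) (Function('p')(B) = Add(-2, Add(0, Mul(-1, B))) = Add(-2, Mul(-1, B)))
Function('W')(c, y) = Mul(c, y, Pow(Add(-2, Mul(-1, c)), -1)) (Function('W')(c, y) = Mul(Mul(y, c), Pow(Add(-2, Mul(-1, c)), -1)) = Mul(Mul(c, y), Pow(Add(-2, Mul(-1, c)), -1)) = Mul(c, y, Pow(Add(-2, Mul(-1, c)), -1)))
Function('h')(N) = Add(Rational(-30, 7), Mul(Rational(-15, 7), N)) (Function('h')(N) = Mul(Mul(-1, 5, 3, Pow(Add(2, 5), -1)), Add(2, N)) = Mul(Mul(-1, 5, 3, Pow(7, -1)), Add(2, N)) = Mul(Mul(-1, 5, 3, Rational(1, 7)), Add(2, N)) = Mul(Rational(-15, 7), Add(2, N)) = Add(Rational(-30, 7), Mul(Rational(-15, 7), N)))
Pow(Add(Add(Y, Mul(-1, -64)), Function('h')(4)), 2) = Pow(Add(Add(1, Mul(-1, -64)), Add(Rational(-30, 7), Mul(Rational(-15, 7), 4))), 2) = Pow(Add(Add(1, 64), Add(Rational(-30, 7), Rational(-60, 7))), 2) = Pow(Add(65, Rational(-90, 7)), 2) = Pow(Rational(365, 7), 2) = Rational(133225, 49)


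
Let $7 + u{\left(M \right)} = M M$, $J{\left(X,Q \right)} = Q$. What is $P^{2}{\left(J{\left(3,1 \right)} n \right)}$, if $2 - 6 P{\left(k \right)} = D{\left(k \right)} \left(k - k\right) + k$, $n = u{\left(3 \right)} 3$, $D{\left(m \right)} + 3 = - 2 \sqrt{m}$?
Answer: $\frac{4}{9} \approx 0.44444$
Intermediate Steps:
$D{\left(m \right)} = -3 - 2 \sqrt{m}$
$u{\left(M \right)} = -7 + M^{2}$ ($u{\left(M \right)} = -7 + M M = -7 + M^{2}$)
$n = 6$ ($n = \left(-7 + 3^{2}\right) 3 = \left(-7 + 9\right) 3 = 2 \cdot 3 = 6$)
$P{\left(k \right)} = \frac{1}{3} - \frac{k}{6}$ ($P{\left(k \right)} = \frac{1}{3} - \frac{\left(-3 - 2 \sqrt{k}\right) \left(k - k\right) + k}{6} = \frac{1}{3} - \frac{\left(-3 - 2 \sqrt{k}\right) 0 + k}{6} = \frac{1}{3} - \frac{0 + k}{6} = \frac{1}{3} - \frac{k}{6}$)
$P^{2}{\left(J{\left(3,1 \right)} n \right)} = \left(\frac{1}{3} - \frac{1 \cdot 6}{6}\right)^{2} = \left(\frac{1}{3} - 1\right)^{2} = \left(- \frac{2}{3}\right)^{2} = \frac{4}{9}$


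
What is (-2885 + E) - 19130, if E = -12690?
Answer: -34705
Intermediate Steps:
(-2885 + E) - 19130 = (-2885 - 12690) - 19130 = -15575 - 19130 = -34705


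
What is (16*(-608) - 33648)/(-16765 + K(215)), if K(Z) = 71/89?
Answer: 1930232/746007 ≈ 2.5874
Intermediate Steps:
K(Z) = 71/89 (K(Z) = 71*(1/89) = 71/89)
(16*(-608) - 33648)/(-16765 + K(215)) = (16*(-608) - 33648)/(-16765 + 71/89) = (-9728 - 33648)/(-1492014/89) = -43376*(-89/1492014) = 1930232/746007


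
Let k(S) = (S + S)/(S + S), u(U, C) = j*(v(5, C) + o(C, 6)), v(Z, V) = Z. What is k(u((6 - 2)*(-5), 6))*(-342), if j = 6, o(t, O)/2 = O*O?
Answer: -342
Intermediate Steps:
o(t, O) = 2*O² (o(t, O) = 2*(O*O) = 2*O²)
u(U, C) = 462 (u(U, C) = 6*(5 + 2*6²) = 6*(5 + 2*36) = 6*(5 + 72) = 6*77 = 462)
k(S) = 1 (k(S) = (2*S)/((2*S)) = (2*S)*(1/(2*S)) = 1)
k(u((6 - 2)*(-5), 6))*(-342) = 1*(-342) = -342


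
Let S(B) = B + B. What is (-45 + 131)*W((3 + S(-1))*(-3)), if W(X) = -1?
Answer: -86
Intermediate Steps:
S(B) = 2*B
(-45 + 131)*W((3 + S(-1))*(-3)) = (-45 + 131)*(-1) = 86*(-1) = -86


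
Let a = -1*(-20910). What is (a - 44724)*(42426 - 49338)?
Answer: 164602368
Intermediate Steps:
a = 20910
(a - 44724)*(42426 - 49338) = (20910 - 44724)*(42426 - 49338) = -23814*(-6912) = 164602368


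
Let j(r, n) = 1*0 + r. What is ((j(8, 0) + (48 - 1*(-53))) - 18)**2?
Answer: 8281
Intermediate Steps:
j(r, n) = r (j(r, n) = 0 + r = r)
((j(8, 0) + (48 - 1*(-53))) - 18)**2 = ((8 + (48 - 1*(-53))) - 18)**2 = ((8 + (48 + 53)) - 18)**2 = ((8 + 101) - 18)**2 = (109 - 18)**2 = 91**2 = 8281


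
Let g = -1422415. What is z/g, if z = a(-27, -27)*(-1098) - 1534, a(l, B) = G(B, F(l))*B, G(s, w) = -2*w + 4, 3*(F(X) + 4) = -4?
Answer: -433274/1422415 ≈ -0.30460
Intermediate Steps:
F(X) = -16/3 (F(X) = -4 + (1/3)*(-4) = -4 - 4/3 = -16/3)
G(s, w) = 4 - 2*w
a(l, B) = 44*B/3 (a(l, B) = (4 - 2*(-16/3))*B = (4 + 32/3)*B = 44*B/3)
z = 433274 (z = ((44/3)*(-27))*(-1098) - 1534 = -396*(-1098) - 1534 = 434808 - 1534 = 433274)
z/g = 433274/(-1422415) = 433274*(-1/1422415) = -433274/1422415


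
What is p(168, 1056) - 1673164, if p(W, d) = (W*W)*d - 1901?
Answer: 28129479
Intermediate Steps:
p(W, d) = -1901 + d*W**2 (p(W, d) = W**2*d - 1901 = d*W**2 - 1901 = -1901 + d*W**2)
p(168, 1056) - 1673164 = (-1901 + 1056*168**2) - 1673164 = (-1901 + 1056*28224) - 1673164 = (-1901 + 29804544) - 1673164 = 29802643 - 1673164 = 28129479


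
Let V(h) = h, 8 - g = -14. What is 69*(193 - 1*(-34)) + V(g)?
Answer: 15685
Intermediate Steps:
g = 22 (g = 8 - 1*(-14) = 8 + 14 = 22)
69*(193 - 1*(-34)) + V(g) = 69*(193 - 1*(-34)) + 22 = 69*(193 + 34) + 22 = 69*227 + 22 = 15663 + 22 = 15685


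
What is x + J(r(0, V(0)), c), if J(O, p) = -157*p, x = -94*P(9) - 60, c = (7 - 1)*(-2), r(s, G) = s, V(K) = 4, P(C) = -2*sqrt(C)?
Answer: 2388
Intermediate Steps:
c = -12 (c = 6*(-2) = -12)
x = 504 (x = -(-188)*sqrt(9) - 60 = -(-188)*3 - 60 = -94*(-6) - 60 = 564 - 60 = 504)
x + J(r(0, V(0)), c) = 504 - 157*(-12) = 504 + 1884 = 2388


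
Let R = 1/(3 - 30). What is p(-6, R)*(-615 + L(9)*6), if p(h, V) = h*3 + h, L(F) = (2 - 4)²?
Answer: 14184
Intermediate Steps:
L(F) = 4 (L(F) = (-2)² = 4)
R = -1/27 (R = 1/(-27) = -1/27 ≈ -0.037037)
p(h, V) = 4*h (p(h, V) = 3*h + h = 4*h)
p(-6, R)*(-615 + L(9)*6) = (4*(-6))*(-615 + 4*6) = -24*(-615 + 24) = -24*(-591) = 14184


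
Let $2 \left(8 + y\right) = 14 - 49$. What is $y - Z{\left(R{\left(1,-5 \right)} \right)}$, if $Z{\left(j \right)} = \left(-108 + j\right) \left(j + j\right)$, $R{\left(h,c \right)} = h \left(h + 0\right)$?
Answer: $\frac{377}{2} \approx 188.5$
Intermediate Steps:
$R{\left(h,c \right)} = h^{2}$ ($R{\left(h,c \right)} = h h = h^{2}$)
$Z{\left(j \right)} = 2 j \left(-108 + j\right)$ ($Z{\left(j \right)} = \left(-108 + j\right) 2 j = 2 j \left(-108 + j\right)$)
$y = - \frac{51}{2}$ ($y = -8 + \frac{14 - 49}{2} = -8 + \frac{1}{2} \left(-35\right) = -8 - \frac{35}{2} = - \frac{51}{2} \approx -25.5$)
$y - Z{\left(R{\left(1,-5 \right)} \right)} = - \frac{51}{2} - 2 \cdot 1^{2} \left(-108 + 1^{2}\right) = - \frac{51}{2} - 2 \cdot 1 \left(-108 + 1\right) = - \frac{51}{2} - 2 \cdot 1 \left(-107\right) = - \frac{51}{2} - -214 = - \frac{51}{2} + 214 = \frac{377}{2}$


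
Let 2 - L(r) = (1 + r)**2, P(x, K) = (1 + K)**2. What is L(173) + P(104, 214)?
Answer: 15951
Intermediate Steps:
L(r) = 2 - (1 + r)**2
L(173) + P(104, 214) = (2 - (1 + 173)**2) + (1 + 214)**2 = (2 - 1*174**2) + 215**2 = (2 - 1*30276) + 46225 = (2 - 30276) + 46225 = -30274 + 46225 = 15951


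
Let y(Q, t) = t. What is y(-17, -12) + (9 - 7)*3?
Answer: -6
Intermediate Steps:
y(-17, -12) + (9 - 7)*3 = -12 + (9 - 7)*3 = -12 + 2*3 = -12 + 6 = -6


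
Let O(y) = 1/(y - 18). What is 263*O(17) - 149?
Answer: -412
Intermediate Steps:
O(y) = 1/(-18 + y)
263*O(17) - 149 = 263/(-18 + 17) - 149 = 263/(-1) - 149 = 263*(-1) - 149 = -263 - 149 = -412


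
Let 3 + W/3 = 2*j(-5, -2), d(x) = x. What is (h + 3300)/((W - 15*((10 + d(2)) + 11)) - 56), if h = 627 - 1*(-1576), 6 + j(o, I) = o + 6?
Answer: -5503/440 ≈ -12.507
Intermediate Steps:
j(o, I) = o (j(o, I) = -6 + (o + 6) = -6 + (6 + o) = o)
W = -39 (W = -9 + 3*(2*(-5)) = -9 + 3*(-10) = -9 - 30 = -39)
h = 2203 (h = 627 + 1576 = 2203)
(h + 3300)/((W - 15*((10 + d(2)) + 11)) - 56) = (2203 + 3300)/((-39 - 15*((10 + 2) + 11)) - 56) = 5503/((-39 - 15*(12 + 11)) - 56) = 5503/((-39 - 15*23) - 56) = 5503/((-39 - 345) - 56) = 5503/(-384 - 56) = 5503/(-440) = 5503*(-1/440) = -5503/440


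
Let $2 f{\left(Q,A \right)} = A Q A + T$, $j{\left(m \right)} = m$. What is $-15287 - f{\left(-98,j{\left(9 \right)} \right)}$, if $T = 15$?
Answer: $- \frac{22651}{2} \approx -11326.0$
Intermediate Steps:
$f{\left(Q,A \right)} = \frac{15}{2} + \frac{Q A^{2}}{2}$ ($f{\left(Q,A \right)} = \frac{A Q A + 15}{2} = \frac{Q A^{2} + 15}{2} = \frac{15 + Q A^{2}}{2} = \frac{15}{2} + \frac{Q A^{2}}{2}$)
$-15287 - f{\left(-98,j{\left(9 \right)} \right)} = -15287 - \left(\frac{15}{2} + \frac{1}{2} \left(-98\right) 9^{2}\right) = -15287 - \left(\frac{15}{2} + \frac{1}{2} \left(-98\right) 81\right) = -15287 - \left(\frac{15}{2} - 3969\right) = -15287 - - \frac{7923}{2} = -15287 + \frac{7923}{2} = - \frac{22651}{2}$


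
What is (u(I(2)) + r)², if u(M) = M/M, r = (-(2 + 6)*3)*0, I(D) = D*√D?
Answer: 1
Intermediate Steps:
I(D) = D^(3/2)
r = 0 (r = (-1*8*3)*0 = -8*3*0 = -24*0 = 0)
u(M) = 1
(u(I(2)) + r)² = (1 + 0)² = 1² = 1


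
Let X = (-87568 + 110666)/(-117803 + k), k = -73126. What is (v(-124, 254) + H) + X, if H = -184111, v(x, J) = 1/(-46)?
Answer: -1616999192911/8782734 ≈ -1.8411e+5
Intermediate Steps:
v(x, J) = -1/46
X = -23098/190929 (X = (-87568 + 110666)/(-117803 - 73126) = 23098/(-190929) = 23098*(-1/190929) = -23098/190929 ≈ -0.12098)
(v(-124, 254) + H) + X = (-1/46 - 184111) - 23098/190929 = -8469107/46 - 23098/190929 = -1616999192911/8782734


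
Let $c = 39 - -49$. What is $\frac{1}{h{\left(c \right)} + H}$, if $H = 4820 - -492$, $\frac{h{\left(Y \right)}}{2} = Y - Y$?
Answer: $\frac{1}{5312} \approx 0.00018825$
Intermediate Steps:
$c = 88$ ($c = 39 + 49 = 88$)
$h{\left(Y \right)} = 0$ ($h{\left(Y \right)} = 2 \left(Y - Y\right) = 2 \cdot 0 = 0$)
$H = 5312$ ($H = 4820 + 492 = 5312$)
$\frac{1}{h{\left(c \right)} + H} = \frac{1}{0 + 5312} = \frac{1}{5312}$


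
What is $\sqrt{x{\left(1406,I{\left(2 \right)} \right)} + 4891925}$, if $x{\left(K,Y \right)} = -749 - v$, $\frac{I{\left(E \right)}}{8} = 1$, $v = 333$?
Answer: $3 \sqrt{543427} \approx 2211.5$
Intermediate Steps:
$I{\left(E \right)} = 8$ ($I{\left(E \right)} = 8 \cdot 1 = 8$)
$x{\left(K,Y \right)} = -1082$ ($x{\left(K,Y \right)} = -749 - 333 = -1082$)
$\sqrt{x{\left(1406,I{\left(2 \right)} \right)} + 4891925} = \sqrt{-1082 + 4891925} = \sqrt{4890843} = 3 \sqrt{543427}$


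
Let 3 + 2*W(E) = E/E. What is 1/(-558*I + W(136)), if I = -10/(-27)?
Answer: -3/623 ≈ -0.0048154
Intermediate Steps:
I = 10/27 (I = -10*(-1/27) = 10/27 ≈ 0.37037)
W(E) = -1 (W(E) = -3/2 + (E/E)/2 = -3/2 + (½)*1 = -3/2 + ½ = -1)
1/(-558*I + W(136)) = 1/(-558*10/27 - 1) = 1/(-620/3 - 1) = 1/(-623/3) = -3/623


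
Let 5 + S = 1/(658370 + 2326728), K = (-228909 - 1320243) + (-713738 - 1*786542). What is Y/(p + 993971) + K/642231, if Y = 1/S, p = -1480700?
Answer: -2461456686053335906/518399467751588679 ≈ -4.7482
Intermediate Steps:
K = -3049432 (K = -1549152 + (-713738 - 786542) = -1549152 - 1500280 = -3049432)
S = -14925489/2985098 (S = -5 + 1/(658370 + 2326728) = -5 + 1/2985098 = -14925489/2985098 ≈ -5.0000)
Y = -2985098/14925489 (Y = 1/(-14925489/2985098) = -2985098/14925489 ≈ -0.20000)
Y/(p + 993971) + K/642231 = -2985098/(14925489*(-1480700 + 993971)) - 3049432/642231 = -2985098/14925489/(-486729) - 3049432*1/642231 = -2985098/14925489*(-1/486729) - 3049432/642231 = 2985098/7264668335481 - 3049432/642231 = -2461456686053335906/518399467751588679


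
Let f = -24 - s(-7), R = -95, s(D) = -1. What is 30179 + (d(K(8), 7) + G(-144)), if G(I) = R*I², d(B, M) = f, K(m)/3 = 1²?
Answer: -1939764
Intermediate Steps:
K(m) = 3 (K(m) = 3*1² = 3*1 = 3)
f = -23 (f = -24 - 1*(-1) = -24 + 1 = -23)
d(B, M) = -23
G(I) = -95*I²
30179 + (d(K(8), 7) + G(-144)) = 30179 + (-23 - 95*(-144)²) = 30179 + (-23 - 95*20736) = 30179 + (-23 - 1969920) = 30179 - 1969943 = -1939764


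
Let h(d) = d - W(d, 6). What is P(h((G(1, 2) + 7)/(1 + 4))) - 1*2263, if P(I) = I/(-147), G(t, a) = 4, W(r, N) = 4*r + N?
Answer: -79202/35 ≈ -2262.9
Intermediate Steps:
W(r, N) = N + 4*r
h(d) = -6 - 3*d (h(d) = d - (6 + 4*d) = d + (-6 - 4*d) = -6 - 3*d)
P(I) = -I/147 (P(I) = I*(-1/147) = -I/147)
P(h((G(1, 2) + 7)/(1 + 4))) - 1*2263 = -(-6 - 3*(4 + 7)/(1 + 4))/147 - 1*2263 = -(-6 - 33/5)/147 - 2263 = -1/147*(-63/5) - 2263 = 3/35 - 2263 = -79202/35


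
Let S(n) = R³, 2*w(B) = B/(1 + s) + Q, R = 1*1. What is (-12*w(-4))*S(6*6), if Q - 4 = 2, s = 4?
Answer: -156/5 ≈ -31.200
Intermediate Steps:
Q = 6 (Q = 4 + 2 = 6)
R = 1
w(B) = 3 + B/10 (w(B) = (B/(1 + 4) + 6)/2 = (B/5 + 6)/2 = (6 + B/5)/2 = 3 + B/10)
S(n) = 1 (S(n) = 1³ = 1)
(-12*w(-4))*S(6*6) = -12*(3 + (⅒)*(-4))*1 = -12*(3 - ⅖)*1 = -12*13/5*1 = -156/5*1 = -156/5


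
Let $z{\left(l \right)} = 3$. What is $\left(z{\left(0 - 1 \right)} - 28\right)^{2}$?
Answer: $625$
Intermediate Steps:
$\left(z{\left(0 - 1 \right)} - 28\right)^{2} = \left(3 - 28\right)^{2} = \left(-25\right)^{2} = 625$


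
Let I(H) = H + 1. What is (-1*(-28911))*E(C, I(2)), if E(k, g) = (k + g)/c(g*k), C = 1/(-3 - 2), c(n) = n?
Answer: -134918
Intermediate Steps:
I(H) = 1 + H
C = -1/5 (C = 1/(-5) = -1/5 ≈ -0.20000)
E(k, g) = (g + k)/(g*k) (E(k, g) = (k + g)/((g*k)) = (g + k)*(1/(g*k)) = (g + k)/(g*k))
(-1*(-28911))*E(C, I(2)) = (-1*(-28911))*(((1 + 2) - 1/5)/((1 + 2)*(-1/5))) = 28911*(-5*(3 - 1/5)/3) = 28911*((1/3)*(-5)*(14/5)) = 28911*(-14/3) = -134918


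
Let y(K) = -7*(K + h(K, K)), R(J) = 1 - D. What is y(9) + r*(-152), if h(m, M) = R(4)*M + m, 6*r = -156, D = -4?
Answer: 3511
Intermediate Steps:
r = -26 (r = (1/6)*(-156) = -26)
R(J) = 5 (R(J) = 1 - 1*(-4) = 1 + 4 = 5)
h(m, M) = m + 5*M (h(m, M) = 5*M + m = m + 5*M)
y(K) = -49*K (y(K) = -7*(K + (K + 5*K)) = -7*(K + 6*K) = -49*K)
y(9) + r*(-152) = -49*9 - 26*(-152) = -441 + 3952 = 3511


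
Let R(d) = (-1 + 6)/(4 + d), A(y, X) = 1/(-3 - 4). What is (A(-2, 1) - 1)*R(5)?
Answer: -40/63 ≈ -0.63492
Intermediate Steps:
A(y, X) = -⅐ (A(y, X) = 1/(-7) = -⅐)
R(d) = 5/(4 + d)
(A(-2, 1) - 1)*R(5) = (-⅐ - 1)*(5/(4 + 5)) = -40/(7*9) = -8/7*5/9 = -40/63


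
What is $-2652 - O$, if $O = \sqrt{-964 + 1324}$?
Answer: $-2652 - 6 \sqrt{10} \approx -2671.0$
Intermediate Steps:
$O = 6 \sqrt{10}$ ($O = \sqrt{360} = 6 \sqrt{10} \approx 18.974$)
$-2652 - O = -2652 - 6 \sqrt{10}$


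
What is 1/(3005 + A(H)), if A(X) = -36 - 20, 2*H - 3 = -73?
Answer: 1/2949 ≈ 0.00033910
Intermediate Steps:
H = -35 (H = 3/2 + (1/2)*(-73) = 3/2 - 73/2 = -35)
A(X) = -56
1/(3005 + A(H)) = 1/(3005 - 56) = 1/2949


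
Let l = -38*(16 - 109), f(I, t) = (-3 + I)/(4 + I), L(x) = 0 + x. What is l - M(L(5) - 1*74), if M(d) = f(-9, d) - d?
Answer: 17313/5 ≈ 3462.6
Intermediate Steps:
L(x) = x
f(I, t) = (-3 + I)/(4 + I)
l = 3534 (l = -38*(-93) = 3534)
M(d) = 12/5 - d (M(d) = (-3 - 9)/(4 - 9) - d = -12/(-5) - d = -⅕*(-12) - d = 12/5 - d)
l - M(L(5) - 1*74) = 3534 - (12/5 - (5 - 1*74)) = 3534 - (12/5 - (5 - 74)) = 3534 - (12/5 - 1*(-69)) = 3534 - (12/5 + 69) = 3534 - 1*357/5 = 3534 - 357/5 = 17313/5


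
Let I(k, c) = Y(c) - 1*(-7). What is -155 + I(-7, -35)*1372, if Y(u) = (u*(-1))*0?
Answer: 9449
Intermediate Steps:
Y(u) = 0 (Y(u) = -u*0 = 0)
I(k, c) = 7 (I(k, c) = 0 - 1*(-7) = 0 + 7 = 7)
-155 + I(-7, -35)*1372 = -155 + 7*1372 = -155 + 9604 = 9449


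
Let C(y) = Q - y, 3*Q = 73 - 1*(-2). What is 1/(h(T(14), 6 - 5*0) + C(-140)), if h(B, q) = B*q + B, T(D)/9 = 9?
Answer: 1/732 ≈ 0.0013661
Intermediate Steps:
Q = 25 (Q = (73 - 1*(-2))/3 = (73 + 2)/3 = (1/3)*75 = 25)
T(D) = 81 (T(D) = 9*9 = 81)
h(B, q) = B + B*q
C(y) = 25 - y
1/(h(T(14), 6 - 5*0) + C(-140)) = 1/(81*(1 + (6 - 5*0)) + (25 - 1*(-140))) = 1/(81*(1 + (6 + 0)) + (25 + 140)) = 1/(81*(1 + 6) + 165) = 1/(81*7 + 165) = 1/(567 + 165) = 1/732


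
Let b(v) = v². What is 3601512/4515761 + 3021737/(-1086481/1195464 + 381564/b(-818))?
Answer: -160517271564134555521632/17986308400364521 ≈ -8.9244e+6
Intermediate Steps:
3601512/4515761 + 3021737/(-1086481/1195464 + 381564/b(-818)) = 3601512/4515761 + 3021737/(-1086481/1195464 + 381564/((-818)²)) = 3601512*(1/4515761) + 3021737/(-1086481*1/1195464 + 381564/669124) = 3601512/4515761 + 3021737/(-1086481/1195464 + 381564*(1/669124)) = 3601512/4515761 + 3021737/(-1086481/1195464 + 95391/167281) = 3601512/4515761 + 3021737/(-67711121737/199978413384) = 3601512/4515761 + 3021737*(-199978413384/67711121737) = 3601512/4515761 - 604282170923728008/67711121737 = -160517271564134555521632/17986308400364521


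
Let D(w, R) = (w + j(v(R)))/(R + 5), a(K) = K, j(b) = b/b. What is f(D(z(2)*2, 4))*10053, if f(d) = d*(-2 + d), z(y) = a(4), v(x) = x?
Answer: -10053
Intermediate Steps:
j(b) = 1
z(y) = 4
D(w, R) = (1 + w)/(5 + R) (D(w, R) = (w + 1)/(R + 5) = (1 + w)/(5 + R))
f(D(z(2)*2, 4))*10053 = (((1 + 4*2)/(5 + 4))*(-2 + (1 + 4*2)/(5 + 4)))*10053 = (((1 + 8)/9)*(-2 + (1 + 8)/9))*10053 = (((⅑)*9)*(-2 + (⅑)*9))*10053 = (1*(-2 + 1))*10053 = (1*(-1))*10053 = -1*10053 = -10053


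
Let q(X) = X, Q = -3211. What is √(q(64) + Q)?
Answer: I*√3147 ≈ 56.098*I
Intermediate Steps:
√(q(64) + Q) = √(64 - 3211) = √(-3147) = I*√3147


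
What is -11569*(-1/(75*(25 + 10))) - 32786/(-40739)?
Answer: 557372741/106939875 ≈ 5.2120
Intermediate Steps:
-11569*(-1/(75*(25 + 10))) - 32786/(-40739) = -11569/((-75*35)) - 32786*(-1/40739) = -11569/(-2625) + 32786/40739 = -11569*(-1/2625) + 32786/40739 = 11569/2625 + 32786/40739 = 557372741/106939875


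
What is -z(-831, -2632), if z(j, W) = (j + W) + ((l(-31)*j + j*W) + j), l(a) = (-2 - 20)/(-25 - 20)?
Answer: -32737376/15 ≈ -2.1825e+6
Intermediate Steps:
l(a) = 22/45 (l(a) = -22/(-45) = -22*(-1/45) = 22/45)
z(j, W) = W + 112*j/45 + W*j (z(j, W) = (j + W) + ((22*j/45 + j*W) + j) = (W + j) + ((22*j/45 + W*j) + j) = (W + j) + (67*j/45 + W*j) = W + 112*j/45 + W*j)
-z(-831, -2632) = -(-2632 + (112/45)*(-831) - 2632*(-831)) = -(-2632 - 31024/15 + 2187192) = -1*32737376/15 = -32737376/15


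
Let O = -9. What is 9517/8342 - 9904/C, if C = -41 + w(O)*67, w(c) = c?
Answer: 22187029/1343062 ≈ 16.520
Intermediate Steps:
C = -644 (C = -41 - 9*67 = -41 - 603 = -644)
9517/8342 - 9904/C = 9517/8342 - 9904/(-644) = 9517*(1/8342) - 9904*(-1/644) = 9517/8342 + 2476/161 = 22187029/1343062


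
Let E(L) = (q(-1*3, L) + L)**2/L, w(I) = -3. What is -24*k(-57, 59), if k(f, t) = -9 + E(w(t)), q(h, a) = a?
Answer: 504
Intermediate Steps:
E(L) = 4*L (E(L) = (L + L)**2/L = (2*L)**2/L = (4*L**2)/L = 4*L)
k(f, t) = -21 (k(f, t) = -9 + 4*(-3) = -9 - 12 = -21)
-24*k(-57, 59) = -24*(-21) = 504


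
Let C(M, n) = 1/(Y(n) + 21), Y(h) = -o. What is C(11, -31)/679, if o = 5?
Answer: 1/10864 ≈ 9.2047e-5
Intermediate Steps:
Y(h) = -5 (Y(h) = -1*5 = -5)
C(M, n) = 1/16 (C(M, n) = 1/(-5 + 21) = 1/16)
C(11, -31)/679 = (1/16)/679 = (1/16)*(1/679) = 1/10864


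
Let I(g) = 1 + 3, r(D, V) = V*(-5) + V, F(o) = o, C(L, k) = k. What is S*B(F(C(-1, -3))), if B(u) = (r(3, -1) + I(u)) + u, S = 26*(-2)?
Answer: -260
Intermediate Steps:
r(D, V) = -4*V (r(D, V) = -5*V + V = -4*V)
I(g) = 4
S = -52
B(u) = 8 + u (B(u) = (-4*(-1) + 4) + u = (4 + 4) + u = 8 + u)
S*B(F(C(-1, -3))) = -52*(8 - 3) = -52*5 = -260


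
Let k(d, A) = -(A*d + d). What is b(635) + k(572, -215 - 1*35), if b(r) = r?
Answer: 143063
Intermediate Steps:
k(d, A) = -d - A*d (k(d, A) = -(d + A*d) = -d - A*d)
b(635) + k(572, -215 - 1*35) = 635 - 1*572*(1 + (-215 - 1*35)) = 635 - 1*572*(1 + (-215 - 35)) = 635 - 1*572*(1 - 250) = 635 - 1*572*(-249) = 635 + 142428 = 143063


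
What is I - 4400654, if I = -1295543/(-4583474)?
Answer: -20170281896453/4583474 ≈ -4.4007e+6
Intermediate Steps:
I = 1295543/4583474 (I = -1295543*(-1/4583474) = 1295543/4583474 ≈ 0.28266)
I - 4400654 = 1295543/4583474 - 4400654 = -20170281896453/4583474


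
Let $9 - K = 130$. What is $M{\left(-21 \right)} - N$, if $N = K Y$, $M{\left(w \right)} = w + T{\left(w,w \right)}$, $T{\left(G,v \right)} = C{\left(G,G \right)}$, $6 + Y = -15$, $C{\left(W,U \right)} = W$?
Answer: $-2583$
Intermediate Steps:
$K = -121$ ($K = 9 - 130 = -121$)
$Y = -21$ ($Y = -6 - 15 = -21$)
$T{\left(G,v \right)} = G$
$M{\left(w \right)} = 2 w$ ($M{\left(w \right)} = w + w = 2 w$)
$N = 2541$ ($N = \left(-121\right) \left(-21\right) = 2541$)
$M{\left(-21 \right)} - N = 2 \left(-21\right) - 2541 = -42 - 2541 = -2583$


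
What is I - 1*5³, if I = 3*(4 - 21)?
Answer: -176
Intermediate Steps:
I = -51 (I = 3*(-17) = -51)
I - 1*5³ = -51 - 1*5³ = -51 - 1*125 = -51 - 125 = -176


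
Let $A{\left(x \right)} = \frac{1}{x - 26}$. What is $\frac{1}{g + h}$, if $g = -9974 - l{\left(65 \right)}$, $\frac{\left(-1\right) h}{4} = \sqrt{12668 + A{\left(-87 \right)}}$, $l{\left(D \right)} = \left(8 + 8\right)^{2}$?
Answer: $- \frac{192665}{1967145662} + \frac{\sqrt{161757579}}{2950718493} \approx -9.3631 \cdot 10^{-5}$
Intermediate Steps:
$A{\left(x \right)} = \frac{1}{-26 + x}$
$l{\left(D \right)} = 256$ ($l{\left(D \right)} = 16^{2} = 256$)
$h = - \frac{4 \sqrt{161757579}}{113}$ ($h = - 4 \sqrt{12668 + \frac{1}{-26 - 87}} = - 4 \sqrt{12668 + \frac{1}{-113}} = - 4 \sqrt{12668 - \frac{1}{113}} = - 4 \sqrt{\frac{1431483}{113}} = - 4 \frac{\sqrt{161757579}}{113} = - \frac{4 \sqrt{161757579}}{113} \approx -450.21$)
$g = -10230$ ($g = -9974 - 256 = -10230$)
$\frac{1}{g + h} = \frac{1}{-10230 - \frac{4 \sqrt{161757579}}{113}}$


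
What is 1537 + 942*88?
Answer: 84433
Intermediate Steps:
1537 + 942*88 = 1537 + 82896 = 84433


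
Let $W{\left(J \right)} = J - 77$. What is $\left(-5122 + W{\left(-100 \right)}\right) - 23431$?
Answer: $-28730$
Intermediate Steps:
$W{\left(J \right)} = -77 + J$
$\left(-5122 + W{\left(-100 \right)}\right) - 23431 = \left(-5122 - 177\right) - 23431 = -5299 - 23431 = -28730$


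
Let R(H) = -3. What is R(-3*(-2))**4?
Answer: 81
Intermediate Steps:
R(-3*(-2))**4 = (-3)**4 = 81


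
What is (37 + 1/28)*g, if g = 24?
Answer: 6222/7 ≈ 888.86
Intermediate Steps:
(37 + 1/28)*g = (37 + 1/28)*24 = (1037/28)*24 = 6222/7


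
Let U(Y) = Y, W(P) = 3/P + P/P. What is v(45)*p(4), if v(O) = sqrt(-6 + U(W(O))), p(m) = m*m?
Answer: 16*I*sqrt(1110)/15 ≈ 35.538*I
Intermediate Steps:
W(P) = 1 + 3/P (W(P) = 3/P + 1 = 1 + 3/P)
p(m) = m**2
v(O) = sqrt(-6 + (3 + O)/O)
v(45)*p(4) = sqrt(-5 + 3/45)*4**2 = sqrt(-5 + 3*(1/45))*16 = sqrt(-5 + 1/15)*16 = sqrt(-74/15)*16 = (I*sqrt(1110)/15)*16 = 16*I*sqrt(1110)/15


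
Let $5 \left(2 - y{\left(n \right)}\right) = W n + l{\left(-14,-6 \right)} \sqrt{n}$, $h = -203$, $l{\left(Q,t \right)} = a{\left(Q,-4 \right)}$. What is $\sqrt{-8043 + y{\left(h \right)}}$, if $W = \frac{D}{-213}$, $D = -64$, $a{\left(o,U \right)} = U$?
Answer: $\frac{\sqrt{-9106466745 + 907380 i \sqrt{203}}}{1065} \approx 0.063604 + 89.604 i$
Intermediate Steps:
$l{\left(Q,t \right)} = -4$
$W = \frac{64}{213}$ ($W = - \frac{64}{-213} = \left(-64\right) \left(- \frac{1}{213}\right) = \frac{64}{213} \approx 0.30047$)
$y{\left(n \right)} = 2 - \frac{64 n}{1065} + \frac{4 \sqrt{n}}{5}$ ($y{\left(n \right)} = 2 - \frac{\frac{64 n}{213} - 4 \sqrt{n}}{5} = 2 - \frac{- 4 \sqrt{n} + \frac{64 n}{213}}{5} = 2 + \left(- \frac{64 n}{1065} + \frac{4 \sqrt{n}}{5}\right) = 2 - \frac{64 n}{1065} + \frac{4 \sqrt{n}}{5}$)
$\sqrt{-8043 + y{\left(h \right)}} = \sqrt{-8043 + \left(2 - - \frac{12992}{1065} + \frac{4 \sqrt{-203}}{5}\right)} = \sqrt{-8043 + \left(2 + \frac{12992}{1065} + \frac{4 i \sqrt{203}}{5}\right)} = \sqrt{-8043 + \left(\frac{15122}{1065} + \frac{4 i \sqrt{203}}{5}\right)} = \sqrt{- \frac{8550673}{1065} + \frac{4 i \sqrt{203}}{5}}$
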